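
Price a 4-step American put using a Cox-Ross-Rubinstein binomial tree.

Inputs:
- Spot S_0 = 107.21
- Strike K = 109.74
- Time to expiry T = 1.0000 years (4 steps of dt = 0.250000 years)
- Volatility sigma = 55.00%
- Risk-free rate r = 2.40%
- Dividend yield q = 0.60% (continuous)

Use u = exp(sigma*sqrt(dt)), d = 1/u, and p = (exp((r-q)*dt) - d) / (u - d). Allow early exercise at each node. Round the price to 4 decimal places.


Answer: Price = V(0,0) = 22.9737

Derivation:
dt = T/N = 0.250000
u = exp(sigma*sqrt(dt)) = 1.316531; d = 1/u = 0.759572
p = (exp((r-q)*dt) - d) / (u - d) = 0.439778
Discount per step: exp(-r*dt) = 0.994018
Stock lattice S(k, i) with i counting down-moves:
  k=0: S(0,0) = 107.2100
  k=1: S(1,0) = 141.1453; S(1,1) = 81.4337
  k=2: S(2,0) = 185.8221; S(2,1) = 107.2100; S(2,2) = 61.8548
  k=3: S(3,0) = 244.6404; S(3,1) = 141.1453; S(3,2) = 81.4337; S(3,3) = 46.9832
  k=4: S(4,0) = 322.0766; S(4,1) = 185.8221; S(4,2) = 107.2100; S(4,3) = 61.8548; S(4,4) = 35.6871
Terminal payoffs V(N, i) = max(K - S_T, 0):
  V(4,0) = 0.000000; V(4,1) = 0.000000; V(4,2) = 2.530000; V(4,3) = 47.885211; V(4,4) = 74.052891
Backward induction: V(k, i) = exp(-r*dt) * [p * V(k+1, i) + (1-p) * V(k+1, i+1)]; then take max(V_cont, immediate exercise) for American.
  V(3,0) = exp(-r*dt) * [p*0.000000 + (1-p)*0.000000] = 0.000000; exercise = 0.000000; V(3,0) = max -> 0.000000
  V(3,1) = exp(-r*dt) * [p*0.000000 + (1-p)*2.530000] = 1.408883; exercise = 0.000000; V(3,1) = max -> 1.408883
  V(3,2) = exp(-r*dt) * [p*2.530000 + (1-p)*47.885211] = 27.771863; exercise = 28.306273; V(3,2) = max -> 28.306273
  V(3,3) = exp(-r*dt) * [p*47.885211 + (1-p)*74.052891] = 62.170780; exercise = 62.756826; V(3,3) = max -> 62.756826
  V(2,0) = exp(-r*dt) * [p*0.000000 + (1-p)*1.408883] = 0.784566; exercise = 0.000000; V(2,0) = max -> 0.784566
  V(2,1) = exp(-r*dt) * [p*1.408883 + (1-p)*28.306273] = 16.378829; exercise = 2.530000; V(2,1) = max -> 16.378829
  V(2,2) = exp(-r*dt) * [p*28.306273 + (1-p)*62.756826] = 47.321455; exercise = 47.885211; V(2,2) = max -> 47.885211
  V(1,0) = exp(-r*dt) * [p*0.784566 + (1-p)*16.378829] = 9.463864; exercise = 0.000000; V(1,0) = max -> 9.463864
  V(1,1) = exp(-r*dt) * [p*16.378829 + (1-p)*47.885211] = 33.825838; exercise = 28.306273; V(1,1) = max -> 33.825838
  V(0,0) = exp(-r*dt) * [p*9.463864 + (1-p)*33.825838] = 22.973726; exercise = 2.530000; V(0,0) = max -> 22.973726


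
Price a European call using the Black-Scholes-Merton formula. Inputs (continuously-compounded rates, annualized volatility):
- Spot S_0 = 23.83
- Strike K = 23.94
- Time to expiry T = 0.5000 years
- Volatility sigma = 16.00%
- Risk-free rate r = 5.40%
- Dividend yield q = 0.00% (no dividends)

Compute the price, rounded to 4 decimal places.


d1 = (ln(S/K) + (r - q + 0.5*sigma^2) * T) / (sigma * sqrt(T)) = 0.25451063
d2 = d1 - sigma * sqrt(T) = 0.14137355
exp(-rT) = 0.97336124; exp(-qT) = 1.00000000
C = S_0 * exp(-qT) * N(d1) - K * exp(-rT) * N(d2)
N(d1) = 0.60044945; N(d2) = 0.55621257
C = 23.8300 * 1.00000000 * 0.60044945 - 23.9400 * 0.97336124 * 0.55621257 = 1.3477

Answer: Price = 1.3477


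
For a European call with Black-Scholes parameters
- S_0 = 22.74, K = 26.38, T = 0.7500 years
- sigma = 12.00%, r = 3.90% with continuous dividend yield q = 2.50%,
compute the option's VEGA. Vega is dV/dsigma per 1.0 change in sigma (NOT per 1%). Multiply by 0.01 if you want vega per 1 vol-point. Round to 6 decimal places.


Answer: Vega = 3.417184

Derivation:
d1 = -1.2757579857; d2 = -1.3796810342
phi(d1) = 0.1768032490; exp(-qT) = 0.9814246877; exp(-rT) = 0.9711736407
Vega = S * exp(-qT) * phi(d1) * sqrt(T) = 22.7400 * 0.9814246877 * 0.1768032490 * 0.8660254038 = 3.417184


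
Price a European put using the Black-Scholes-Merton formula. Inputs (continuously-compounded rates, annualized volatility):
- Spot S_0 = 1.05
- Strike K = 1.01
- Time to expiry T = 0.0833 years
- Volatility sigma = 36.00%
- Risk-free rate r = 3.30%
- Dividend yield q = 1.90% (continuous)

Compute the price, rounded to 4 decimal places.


Answer: Price = 0.0251

Derivation:
d1 = (ln(S/K) + (r - q + 0.5*sigma^2) * T) / (sigma * sqrt(T)) = 0.43698638
d2 = d1 - sigma * sqrt(T) = 0.33308412
exp(-rT) = 0.99725487; exp(-qT) = 0.99841855
P = K * exp(-rT) * N(-d2) - S_0 * exp(-qT) * N(-d1)
N(-d1) = 0.33106061; N(-d2) = 0.36953539
P = 1.0100 * 0.99725487 * 0.36953539 - 1.0500 * 0.99841855 * 0.33106061 = 0.0251


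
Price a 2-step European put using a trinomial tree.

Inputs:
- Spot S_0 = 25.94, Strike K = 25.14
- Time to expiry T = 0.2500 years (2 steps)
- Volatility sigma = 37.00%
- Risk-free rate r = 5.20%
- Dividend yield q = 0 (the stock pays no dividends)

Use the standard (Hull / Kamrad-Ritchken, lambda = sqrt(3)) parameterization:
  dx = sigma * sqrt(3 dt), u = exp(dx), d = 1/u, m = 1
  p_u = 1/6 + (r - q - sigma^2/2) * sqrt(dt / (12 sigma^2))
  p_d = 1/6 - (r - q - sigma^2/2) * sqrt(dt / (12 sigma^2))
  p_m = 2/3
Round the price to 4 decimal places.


dt = T/N = 0.125000; dx = sigma*sqrt(3*dt) = 0.226578
u = exp(dx) = 1.254300; d = 1/u = 0.797257
p_u = 0.162129, p_m = 0.666667, p_d = 0.171204
Discount per step: exp(-r*dt) = 0.993521
Stock lattice S(k, j) with j the centered position index:
  k=0: S(0,+0) = 25.9400
  k=1: S(1,-1) = 20.6809; S(1,+0) = 25.9400; S(1,+1) = 32.5365
  k=2: S(2,-2) = 16.4880; S(2,-1) = 20.6809; S(2,+0) = 25.9400; S(2,+1) = 32.5365; S(2,+2) = 40.8106
Terminal payoffs V(N, j) = max(K - S_T, 0):
  V(2,-2) = 8.652037; V(2,-1) = 4.459145; V(2,+0) = 0.000000; V(2,+1) = 0.000000; V(2,+2) = 0.000000
Backward induction: V(k, j) = exp(-r*dt) * [p_u * V(k+1, j+1) + p_m * V(k+1, j) + p_d * V(k+1, j-1)]
  V(1,-1) = exp(-r*dt) * [p_u*0.000000 + p_m*4.459145 + p_d*8.652037] = 4.425172
  V(1,+0) = exp(-r*dt) * [p_u*0.000000 + p_m*0.000000 + p_d*4.459145] = 0.758479
  V(1,+1) = exp(-r*dt) * [p_u*0.000000 + p_m*0.000000 + p_d*0.000000] = 0.000000
  V(0,+0) = exp(-r*dt) * [p_u*0.000000 + p_m*0.758479 + p_d*4.425172] = 1.255076

Answer: Price = V(0,0) = 1.2551


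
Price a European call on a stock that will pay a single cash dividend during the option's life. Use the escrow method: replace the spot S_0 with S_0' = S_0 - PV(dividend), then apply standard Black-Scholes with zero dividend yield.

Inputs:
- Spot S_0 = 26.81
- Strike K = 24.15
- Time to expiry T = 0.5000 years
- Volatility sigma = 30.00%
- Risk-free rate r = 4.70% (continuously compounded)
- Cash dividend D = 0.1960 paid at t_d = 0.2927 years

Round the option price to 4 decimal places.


Answer: Price = 3.9670

Derivation:
PV(D) = D * exp(-r * t_d) = 0.1960 * 0.98633729 = 0.19332211
S_0' = S_0 - PV(D) = 26.8100 - 0.19332211 = 26.61667789
d1 = (ln(S_0'/K) + (r + sigma^2/2)*T) / (sigma*sqrt(T)) = 0.67530408
d2 = d1 - sigma*sqrt(T) = 0.46317204
exp(-rT) = 0.97677397
N(d1) = 0.75025870; N(d2) = 0.67837947
C = S_0' * N(d1) - K * exp(-rT) * N(d2) = 26.61667789 * 0.75025870 - 24.1500 * 0.97677397 * 0.67837947 = 3.9670


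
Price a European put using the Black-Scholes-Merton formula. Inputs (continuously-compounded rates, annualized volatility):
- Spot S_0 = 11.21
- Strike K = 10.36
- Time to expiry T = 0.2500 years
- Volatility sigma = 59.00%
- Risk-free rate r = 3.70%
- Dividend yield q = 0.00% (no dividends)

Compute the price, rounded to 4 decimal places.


Answer: Price = 0.8417

Derivation:
d1 = (ln(S/K) + (r - q + 0.5*sigma^2) * T) / (sigma * sqrt(T)) = 0.44615763
d2 = d1 - sigma * sqrt(T) = 0.15115763
exp(-rT) = 0.99079265; exp(-qT) = 1.00000000
P = K * exp(-rT) * N(-d2) - S_0 * exp(-qT) * N(-d1)
N(-d1) = 0.32774169; N(-d2) = 0.43992569
P = 10.3600 * 0.99079265 * 0.43992569 - 11.2100 * 1.00000000 * 0.32774169 = 0.8417


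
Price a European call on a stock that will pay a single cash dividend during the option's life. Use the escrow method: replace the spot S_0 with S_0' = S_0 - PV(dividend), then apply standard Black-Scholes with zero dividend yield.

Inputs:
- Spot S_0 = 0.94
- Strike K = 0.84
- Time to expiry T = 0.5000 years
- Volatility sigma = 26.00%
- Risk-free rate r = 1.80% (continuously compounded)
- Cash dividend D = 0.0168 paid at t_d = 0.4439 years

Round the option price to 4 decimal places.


Answer: Price = 0.1196

Derivation:
PV(D) = D * exp(-r * t_d) = 0.0168 * 0.99204164 = 0.01666630
S_0' = S_0 - PV(D) = 0.9400 - 0.01666630 = 0.92333370
d1 = (ln(S_0'/K) + (r + sigma^2/2)*T) / (sigma*sqrt(T)) = 0.65537276
d2 = d1 - sigma*sqrt(T) = 0.47152500
exp(-rT) = 0.99104038
N(d1) = 0.74388611; N(d2) = 0.68136706
C = S_0' * N(d1) - K * exp(-rT) * N(d2) = 0.92333370 * 0.74388611 - 0.8400 * 0.99104038 * 0.68136706 = 0.1196


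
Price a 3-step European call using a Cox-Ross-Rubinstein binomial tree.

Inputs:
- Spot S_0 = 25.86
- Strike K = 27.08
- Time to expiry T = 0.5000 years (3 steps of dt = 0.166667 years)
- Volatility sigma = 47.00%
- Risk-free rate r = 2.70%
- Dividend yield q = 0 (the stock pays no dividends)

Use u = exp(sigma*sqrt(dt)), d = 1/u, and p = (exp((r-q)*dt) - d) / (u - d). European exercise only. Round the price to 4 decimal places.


Answer: Price = V(0,0) = 3.3127

Derivation:
dt = T/N = 0.166667
u = exp(sigma*sqrt(dt)) = 1.211521; d = 1/u = 0.825409
p = (exp((r-q)*dt) - d) / (u - d) = 0.463858
Discount per step: exp(-r*dt) = 0.995510
Stock lattice S(k, i) with i counting down-moves:
  k=0: S(0,0) = 25.8600
  k=1: S(1,0) = 31.3299; S(1,1) = 21.3451
  k=2: S(2,0) = 37.9569; S(2,1) = 25.8600; S(2,2) = 17.6184
  k=3: S(3,0) = 45.9856; S(3,1) = 31.3299; S(3,2) = 21.3451; S(3,3) = 14.5424
Terminal payoffs V(N, i) = max(S_T - K, 0):
  V(3,0) = 18.905561; V(3,1) = 4.249936; V(3,2) = 0.000000; V(3,3) = 0.000000
Backward induction: V(k, i) = exp(-r*dt) * [p * V(k+1, i) + (1-p) * V(k+1, i+1)].
  V(2,0) = exp(-r*dt) * [p*18.905561 + (1-p)*4.249936] = 10.998466
  V(2,1) = exp(-r*dt) * [p*4.249936 + (1-p)*0.000000] = 1.962517
  V(2,2) = exp(-r*dt) * [p*0.000000 + (1-p)*0.000000] = 0.000000
  V(1,0) = exp(-r*dt) * [p*10.998466 + (1-p)*1.962517] = 6.126287
  V(1,1) = exp(-r*dt) * [p*1.962517 + (1-p)*0.000000] = 0.906243
  V(0,0) = exp(-r*dt) * [p*6.126287 + (1-p)*0.906243] = 3.312663


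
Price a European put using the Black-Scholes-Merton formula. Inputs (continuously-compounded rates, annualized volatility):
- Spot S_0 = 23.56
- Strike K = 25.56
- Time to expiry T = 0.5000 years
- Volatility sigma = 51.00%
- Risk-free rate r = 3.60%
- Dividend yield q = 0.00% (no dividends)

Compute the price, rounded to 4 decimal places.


d1 = (ln(S/K) + (r - q + 0.5*sigma^2) * T) / (sigma * sqrt(T)) = 0.00428903
d2 = d1 - sigma * sqrt(T) = -0.35633543
exp(-rT) = 0.98216103; exp(-qT) = 1.00000000
P = K * exp(-rT) * N(-d2) - S_0 * exp(-qT) * N(-d1)
N(-d1) = 0.49828893; N(-d2) = 0.63920531
P = 25.5600 * 0.98216103 * 0.63920531 - 23.5600 * 1.00000000 * 0.49828893 = 4.3069

Answer: Price = 4.3069


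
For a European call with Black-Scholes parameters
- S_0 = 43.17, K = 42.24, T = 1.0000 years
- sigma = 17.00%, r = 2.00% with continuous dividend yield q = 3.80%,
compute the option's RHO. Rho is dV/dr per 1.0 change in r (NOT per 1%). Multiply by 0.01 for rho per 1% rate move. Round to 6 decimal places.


Answer: Rho = 19.665574

Derivation:
d1 = 0.1072245304; d2 = -0.0627754696
phi(d1) = 0.3966555198; exp(-qT) = 0.9627129409; exp(-rT) = 0.9801986733
N(d2) = 0.4749726499
Rho = K*T*exp(-rT)*N(d2) = 42.2400 * 1.0000 * 0.9801986733 * 0.4749726499 = 19.665574


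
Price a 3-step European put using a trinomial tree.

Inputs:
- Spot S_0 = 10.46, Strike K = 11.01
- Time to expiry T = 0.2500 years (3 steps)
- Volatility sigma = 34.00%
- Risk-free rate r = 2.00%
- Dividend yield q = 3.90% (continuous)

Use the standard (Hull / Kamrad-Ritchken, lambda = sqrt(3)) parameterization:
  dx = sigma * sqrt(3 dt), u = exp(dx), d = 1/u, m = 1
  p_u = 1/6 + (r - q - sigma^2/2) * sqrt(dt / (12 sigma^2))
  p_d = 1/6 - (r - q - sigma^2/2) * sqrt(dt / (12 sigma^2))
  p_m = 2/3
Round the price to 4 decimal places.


dt = T/N = 0.083333; dx = sigma*sqrt(3*dt) = 0.170000
u = exp(dx) = 1.185305; d = 1/u = 0.843665
p_u = 0.147843, p_m = 0.666667, p_d = 0.185490
Discount per step: exp(-r*dt) = 0.998335
Stock lattice S(k, j) with j the centered position index:
  k=0: S(0,+0) = 10.4600
  k=1: S(1,-1) = 8.8247; S(1,+0) = 10.4600; S(1,+1) = 12.3983
  k=2: S(2,-2) = 7.4451; S(2,-1) = 8.8247; S(2,+0) = 10.4600; S(2,+1) = 12.3983; S(2,+2) = 14.6958
  k=3: S(3,-3) = 6.2812; S(3,-2) = 7.4451; S(3,-1) = 8.8247; S(3,+0) = 10.4600; S(3,+1) = 12.3983; S(3,+2) = 14.6958; S(3,+3) = 17.4189
Terminal payoffs V(N, j) = max(K - S_T, 0):
  V(3,-3) = 4.728816; V(3,-2) = 3.564882; V(3,-1) = 2.185266; V(3,+0) = 0.550000; V(3,+1) = 0.000000; V(3,+2) = 0.000000; V(3,+3) = 0.000000
Backward induction: V(k, j) = exp(-r*dt) * [p_u * V(k+1, j+1) + p_m * V(k+1, j) + p_d * V(k+1, j-1)]
  V(2,-2) = exp(-r*dt) * [p_u*2.185266 + p_m*3.564882 + p_d*4.728816] = 3.570858
  V(2,-1) = exp(-r*dt) * [p_u*0.550000 + p_m*2.185266 + p_d*3.564882] = 2.195746
  V(2,+0) = exp(-r*dt) * [p_u*0.000000 + p_m*0.550000 + p_d*2.185266] = 0.770726
  V(2,+1) = exp(-r*dt) * [p_u*0.000000 + p_m*0.000000 + p_d*0.550000] = 0.101850
  V(2,+2) = exp(-r*dt) * [p_u*0.000000 + p_m*0.000000 + p_d*0.000000] = 0.000000
  V(1,-1) = exp(-r*dt) * [p_u*0.770726 + p_m*2.195746 + p_d*3.570858] = 2.236406
  V(1,+0) = exp(-r*dt) * [p_u*0.101850 + p_m*0.770726 + p_d*2.195746] = 0.934606
  V(1,+1) = exp(-r*dt) * [p_u*0.000000 + p_m*0.101850 + p_d*0.770726] = 0.210511
  V(0,+0) = exp(-r*dt) * [p_u*0.210511 + p_m*0.934606 + p_d*2.236406] = 1.067244

Answer: Price = V(0,0) = 1.0672


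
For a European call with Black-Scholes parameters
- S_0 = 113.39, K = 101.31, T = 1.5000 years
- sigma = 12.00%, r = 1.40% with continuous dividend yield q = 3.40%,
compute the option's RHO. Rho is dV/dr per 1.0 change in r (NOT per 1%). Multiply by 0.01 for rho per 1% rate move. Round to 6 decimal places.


Answer: Rho = 102.309448

Derivation:
d1 = 0.6358336547; d2 = 0.4888642701
phi(d1) = 0.3259273578; exp(-qT) = 0.9502786705; exp(-rT) = 0.9792189646
N(d2) = 0.6875311036
Rho = K*T*exp(-rT)*N(d2) = 101.3100 * 1.5000 * 0.9792189646 * 0.6875311036 = 102.309448


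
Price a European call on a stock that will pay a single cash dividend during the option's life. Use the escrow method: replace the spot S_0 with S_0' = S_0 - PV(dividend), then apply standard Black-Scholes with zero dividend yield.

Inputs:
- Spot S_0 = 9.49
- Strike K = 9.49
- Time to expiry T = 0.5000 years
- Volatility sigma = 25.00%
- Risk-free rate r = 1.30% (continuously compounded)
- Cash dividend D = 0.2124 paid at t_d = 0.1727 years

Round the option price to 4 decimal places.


Answer: Price = 0.5863

Derivation:
PV(D) = D * exp(-r * t_d) = 0.2124 * 0.99775742 = 0.21192368
S_0' = S_0 - PV(D) = 9.4900 - 0.21192368 = 9.27807632
d1 = (ln(S_0'/K) + (r + sigma^2/2)*T) / (sigma*sqrt(T)) = -0.00259865
d2 = d1 - sigma*sqrt(T) = -0.17937534
exp(-rT) = 0.99352108
N(d1) = 0.49896329; N(d2) = 0.42882150
C = S_0' * N(d1) - K * exp(-rT) * N(d2) = 9.27807632 * 0.49896329 - 9.4900 * 0.99352108 * 0.42882150 = 0.5863


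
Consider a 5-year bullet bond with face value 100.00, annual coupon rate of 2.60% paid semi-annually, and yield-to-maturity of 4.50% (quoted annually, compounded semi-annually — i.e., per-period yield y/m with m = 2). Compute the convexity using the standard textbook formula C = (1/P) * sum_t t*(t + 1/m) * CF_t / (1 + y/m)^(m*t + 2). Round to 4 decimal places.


Answer: Convexity = 24.2509

Derivation:
Coupon per period c = face * coupon_rate / m = 1.300000
Periods per year m = 2; per-period yield y/m = 0.022500
Number of cashflows N = 10
Cashflows (t years, CF_t, discount factor 1/(1+y/m)^(m*t), PV):
  t = 0.5000: CF_t = 1.300000, DF = 0.977995, PV = 1.271394
  t = 1.0000: CF_t = 1.300000, DF = 0.956474, PV = 1.243417
  t = 1.5000: CF_t = 1.300000, DF = 0.935427, PV = 1.216056
  t = 2.0000: CF_t = 1.300000, DF = 0.914843, PV = 1.189296
  t = 2.5000: CF_t = 1.300000, DF = 0.894712, PV = 1.163126
  t = 3.0000: CF_t = 1.300000, DF = 0.875024, PV = 1.137532
  t = 3.5000: CF_t = 1.300000, DF = 0.855769, PV = 1.112500
  t = 4.0000: CF_t = 1.300000, DF = 0.836938, PV = 1.088020
  t = 4.5000: CF_t = 1.300000, DF = 0.818522, PV = 1.064078
  t = 5.0000: CF_t = 101.300000, DF = 0.800510, PV = 81.091676
Price P = sum_t PV_t = 91.577094
Convexity numerator sum_t t*(t + 1/m) * CF_t / (1+y/m)^(m*t + 2):
  t = 0.5000: term = 0.608028
  t = 1.0000: term = 1.783945
  t = 1.5000: term = 3.489378
  t = 2.0000: term = 5.687658
  t = 2.5000: term = 8.343752
  t = 3.0000: term = 11.424208
  t = 3.5000: term = 14.897093
  t = 4.0000: term = 18.731937
  t = 4.5000: term = 22.899679
  t = 5.0000: term = 2132.958173
Convexity = (1/P) * sum = 2220.823851 / 91.577094 = 24.250866


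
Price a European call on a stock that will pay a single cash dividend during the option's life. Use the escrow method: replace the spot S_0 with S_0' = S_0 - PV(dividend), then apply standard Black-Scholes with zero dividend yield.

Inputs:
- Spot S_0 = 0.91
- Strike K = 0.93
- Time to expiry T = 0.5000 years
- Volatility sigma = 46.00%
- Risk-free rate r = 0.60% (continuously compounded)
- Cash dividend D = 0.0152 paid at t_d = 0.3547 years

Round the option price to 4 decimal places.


PV(D) = D * exp(-r * t_d) = 0.0152 * 0.99787406 = 0.01516769
S_0' = S_0 - PV(D) = 0.9100 - 0.01516769 = 0.89483231
d1 = (ln(S_0'/K) + (r + sigma^2/2)*T) / (sigma*sqrt(T)) = 0.05334585
d2 = d1 - sigma*sqrt(T) = -0.27192327
exp(-rT) = 0.99700450
N(d1) = 0.52127182; N(d2) = 0.39284051
C = S_0' * N(d1) - K * exp(-rT) * N(d2) = 0.89483231 * 0.52127182 - 0.9300 * 0.99700450 * 0.39284051 = 0.1022

Answer: Price = 0.1022


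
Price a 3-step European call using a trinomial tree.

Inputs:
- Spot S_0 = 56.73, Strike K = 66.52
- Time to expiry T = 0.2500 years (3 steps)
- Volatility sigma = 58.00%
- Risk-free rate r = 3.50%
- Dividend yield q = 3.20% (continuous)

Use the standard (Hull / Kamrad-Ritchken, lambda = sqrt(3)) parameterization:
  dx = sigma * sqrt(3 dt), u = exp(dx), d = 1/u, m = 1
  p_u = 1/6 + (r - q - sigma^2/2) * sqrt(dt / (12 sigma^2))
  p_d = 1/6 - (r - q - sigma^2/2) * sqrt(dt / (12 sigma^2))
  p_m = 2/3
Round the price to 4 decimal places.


dt = T/N = 0.083333; dx = sigma*sqrt(3*dt) = 0.290000
u = exp(dx) = 1.336427; d = 1/u = 0.748264
p_u = 0.142931, p_m = 0.666667, p_d = 0.190402
Discount per step: exp(-r*dt) = 0.997088
Stock lattice S(k, j) with j the centered position index:
  k=0: S(0,+0) = 56.7300
  k=1: S(1,-1) = 42.4490; S(1,+0) = 56.7300; S(1,+1) = 75.8155
  k=2: S(2,-2) = 31.7630; S(2,-1) = 42.4490; S(2,+0) = 56.7300; S(2,+1) = 75.8155; S(2,+2) = 101.3220
  k=3: S(3,-3) = 23.7671; S(3,-2) = 31.7630; S(3,-1) = 42.4490; S(3,+0) = 56.7300; S(3,+1) = 75.8155; S(3,+2) = 101.3220; S(3,+3) = 135.4095
Terminal payoffs V(N, j) = max(S_T - K, 0):
  V(3,-3) = 0.000000; V(3,-2) = 0.000000; V(3,-1) = 0.000000; V(3,+0) = 0.000000; V(3,+1) = 9.295531; V(3,+2) = 34.801960; V(3,+3) = 68.889453
Backward induction: V(k, j) = exp(-r*dt) * [p_u * V(k+1, j+1) + p_m * V(k+1, j) + p_d * V(k+1, j-1)]
  V(2,-2) = exp(-r*dt) * [p_u*0.000000 + p_m*0.000000 + p_d*0.000000] = 0.000000
  V(2,-1) = exp(-r*dt) * [p_u*0.000000 + p_m*0.000000 + p_d*0.000000] = 0.000000
  V(2,+0) = exp(-r*dt) * [p_u*9.295531 + p_m*0.000000 + p_d*0.000000] = 1.324750
  V(2,+1) = exp(-r*dt) * [p_u*34.801960 + p_m*9.295531 + p_d*0.000000] = 11.138766
  V(2,+2) = exp(-r*dt) * [p_u*68.889453 + p_m*34.801960 + p_d*9.295531] = 34.716235
  V(1,-1) = exp(-r*dt) * [p_u*1.324750 + p_m*0.000000 + p_d*0.000000] = 0.188796
  V(1,+0) = exp(-r*dt) * [p_u*11.138766 + p_m*1.324750 + p_d*0.000000] = 2.468033
  V(1,+1) = exp(-r*dt) * [p_u*34.716235 + p_m*11.138766 + p_d*1.324750] = 12.603293
  V(0,+0) = exp(-r*dt) * [p_u*12.603293 + p_m*2.468033 + p_d*0.188796] = 3.472561

Answer: Price = V(0,0) = 3.4726


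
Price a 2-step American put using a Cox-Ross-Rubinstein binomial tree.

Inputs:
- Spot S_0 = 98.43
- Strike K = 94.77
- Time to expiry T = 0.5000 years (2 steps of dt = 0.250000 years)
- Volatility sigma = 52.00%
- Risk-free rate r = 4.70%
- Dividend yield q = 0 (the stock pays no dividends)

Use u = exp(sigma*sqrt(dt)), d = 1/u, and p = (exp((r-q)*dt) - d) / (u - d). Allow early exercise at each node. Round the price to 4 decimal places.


Answer: Price = V(0,0) = 10.4082

Derivation:
dt = T/N = 0.250000
u = exp(sigma*sqrt(dt)) = 1.296930; d = 1/u = 0.771052
p = (exp((r-q)*dt) - d) / (u - d) = 0.457839
Discount per step: exp(-r*dt) = 0.988319
Stock lattice S(k, i) with i counting down-moves:
  k=0: S(0,0) = 98.4300
  k=1: S(1,0) = 127.6568; S(1,1) = 75.8946
  k=2: S(2,0) = 165.5620; S(2,1) = 98.4300; S(2,2) = 58.5187
Terminal payoffs V(N, i) = max(K - S_T, 0):
  V(2,0) = 0.000000; V(2,1) = 0.000000; V(2,2) = 36.251342
Backward induction: V(k, i) = exp(-r*dt) * [p * V(k+1, i) + (1-p) * V(k+1, i+1)]; then take max(V_cont, immediate exercise) for American.
  V(1,0) = exp(-r*dt) * [p*0.000000 + (1-p)*0.000000] = 0.000000; exercise = 0.000000; V(1,0) = max -> 0.000000
  V(1,1) = exp(-r*dt) * [p*0.000000 + (1-p)*36.251342] = 19.424478; exercise = 18.875392; V(1,1) = max -> 19.424478
  V(0,0) = exp(-r*dt) * [p*0.000000 + (1-p)*19.424478] = 10.408176; exercise = 0.000000; V(0,0) = max -> 10.408176


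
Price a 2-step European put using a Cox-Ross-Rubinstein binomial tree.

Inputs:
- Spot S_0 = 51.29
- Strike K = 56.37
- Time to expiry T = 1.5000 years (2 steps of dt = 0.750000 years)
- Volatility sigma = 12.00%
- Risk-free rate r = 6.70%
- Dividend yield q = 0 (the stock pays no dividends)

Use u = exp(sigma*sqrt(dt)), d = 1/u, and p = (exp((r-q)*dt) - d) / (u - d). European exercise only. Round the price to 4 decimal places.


dt = T/N = 0.750000
u = exp(sigma*sqrt(dt)) = 1.109515; d = 1/u = 0.901295
p = (exp((r-q)*dt) - d) / (u - d) = 0.721540
Discount per step: exp(-r*dt) = 0.950992
Stock lattice S(k, i) with i counting down-moves:
  k=0: S(0,0) = 51.2900
  k=1: S(1,0) = 56.9070; S(1,1) = 46.2274
  k=2: S(2,0) = 63.1392; S(2,1) = 51.2900; S(2,2) = 41.6645
Terminal payoffs V(N, i) = max(K - S_T, 0):
  V(2,0) = 0.000000; V(2,1) = 5.080000; V(2,2) = 14.705489
Backward induction: V(k, i) = exp(-r*dt) * [p * V(k+1, i) + (1-p) * V(k+1, i+1)].
  V(1,0) = exp(-r*dt) * [p*0.000000 + (1-p)*5.080000] = 1.345252
  V(1,1) = exp(-r*dt) * [p*5.080000 + (1-p)*14.705489] = 7.379996
  V(0,0) = exp(-r*dt) * [p*1.345252 + (1-p)*7.379996] = 2.877405

Answer: Price = V(0,0) = 2.8774


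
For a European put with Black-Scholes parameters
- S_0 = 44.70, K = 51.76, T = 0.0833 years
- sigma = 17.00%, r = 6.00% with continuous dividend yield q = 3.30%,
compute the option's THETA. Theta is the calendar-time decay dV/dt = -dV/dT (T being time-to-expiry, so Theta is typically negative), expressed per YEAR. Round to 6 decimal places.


d1 = -2.9184039382; d2 = -2.9674688951
phi(d1) = 0.0056422108; exp(-qT) = 0.9972548748; exp(-rT) = 0.9950144692
Theta = -S*exp(-qT)*phi(d1)*sigma/(2*sqrt(T)) + r*K*exp(-rT)*N(-d2) - q*S*exp(-qT)*N(-d1)
N(-d1) = 0.9982408587; N(-d2) = 0.9984986867; sqrt(T) = 0.2886173938
Term 1 = -44.7000 * 0.9972548748 * 0.0056422108 * 0.1700 / (2 * 0.2886173938) = -0.0740729130
Term 2 = 0.0600 * 51.7600 * 0.9950144692 * 0.9984986867 = 3.0854777019
Term 3 = -0.0330 * 44.7000 * 0.9972548748 * 0.9982408587 = -1.4684628798
Theta = -0.0740729130 + (3.0854777019) + (-1.4684628798) = 1.542942

Answer: Theta = 1.542942


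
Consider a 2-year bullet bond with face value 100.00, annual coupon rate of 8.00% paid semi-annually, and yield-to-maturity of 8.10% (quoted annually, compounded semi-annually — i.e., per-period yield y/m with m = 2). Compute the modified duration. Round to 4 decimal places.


Coupon per period c = face * coupon_rate / m = 4.000000
Periods per year m = 2; per-period yield y/m = 0.040500
Number of cashflows N = 4
Cashflows (t years, CF_t, discount factor 1/(1+y/m)^(m*t), PV):
  t = 0.5000: CF_t = 4.000000, DF = 0.961076, PV = 3.844306
  t = 1.0000: CF_t = 4.000000, DF = 0.923668, PV = 3.694671
  t = 1.5000: CF_t = 4.000000, DF = 0.887715, PV = 3.550862
  t = 2.0000: CF_t = 104.000000, DF = 0.853162, PV = 88.728880
Price P = sum_t PV_t = 99.818719
First compute Macaulay numerator sum_t t * PV_t:
  t * PV_t at t = 0.5000: 1.922153
  t * PV_t at t = 1.0000: 3.694671
  t * PV_t at t = 1.5000: 5.326292
  t * PV_t at t = 2.0000: 177.457761
Macaulay duration D = 188.400877 / 99.818719 = 1.887430
Modified duration = D / (1 + y/m) = 1.887430 / (1 + 0.040500) = 1.813965

Answer: Modified duration = 1.8140


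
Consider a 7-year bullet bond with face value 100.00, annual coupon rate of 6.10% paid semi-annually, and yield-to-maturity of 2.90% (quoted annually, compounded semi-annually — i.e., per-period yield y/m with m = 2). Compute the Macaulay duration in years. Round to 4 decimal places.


Answer: Macaulay duration = 5.9240 years

Derivation:
Coupon per period c = face * coupon_rate / m = 3.050000
Periods per year m = 2; per-period yield y/m = 0.014500
Number of cashflows N = 14
Cashflows (t years, CF_t, discount factor 1/(1+y/m)^(m*t), PV):
  t = 0.5000: CF_t = 3.050000, DF = 0.985707, PV = 3.006407
  t = 1.0000: CF_t = 3.050000, DF = 0.971619, PV = 2.963437
  t = 1.5000: CF_t = 3.050000, DF = 0.957732, PV = 2.921082
  t = 2.0000: CF_t = 3.050000, DF = 0.944043, PV = 2.879331
  t = 2.5000: CF_t = 3.050000, DF = 0.930550, PV = 2.838178
  t = 3.0000: CF_t = 3.050000, DF = 0.917250, PV = 2.797612
  t = 3.5000: CF_t = 3.050000, DF = 0.904140, PV = 2.757627
  t = 4.0000: CF_t = 3.050000, DF = 0.891217, PV = 2.718213
  t = 4.5000: CF_t = 3.050000, DF = 0.878479, PV = 2.679362
  t = 5.0000: CF_t = 3.050000, DF = 0.865923, PV = 2.641066
  t = 5.5000: CF_t = 3.050000, DF = 0.853547, PV = 2.603318
  t = 6.0000: CF_t = 3.050000, DF = 0.841347, PV = 2.566110
  t = 6.5000: CF_t = 3.050000, DF = 0.829322, PV = 2.529433
  t = 7.0000: CF_t = 103.050000, DF = 0.817469, PV = 84.240178
Price P = sum_t PV_t = 120.141354
Macaulay numerator sum_t t * PV_t:
  t * PV_t at t = 0.5000: 1.503204
  t * PV_t at t = 1.0000: 2.963437
  t * PV_t at t = 1.5000: 4.381622
  t * PV_t at t = 2.0000: 5.758663
  t * PV_t at t = 2.5000: 7.095444
  t * PV_t at t = 3.0000: 8.392837
  t * PV_t at t = 3.5000: 9.651694
  t * PV_t at t = 4.0000: 10.872851
  t * PV_t at t = 4.5000: 12.057129
  t * PV_t at t = 5.0000: 13.205332
  t * PV_t at t = 5.5000: 14.318251
  t * PV_t at t = 6.0000: 15.396658
  t * PV_t at t = 6.5000: 16.441314
  t * PV_t at t = 7.0000: 589.681247
Macaulay duration D = (sum_t t * PV_t) / P = 711.719682 / 120.141354 = 5.924019


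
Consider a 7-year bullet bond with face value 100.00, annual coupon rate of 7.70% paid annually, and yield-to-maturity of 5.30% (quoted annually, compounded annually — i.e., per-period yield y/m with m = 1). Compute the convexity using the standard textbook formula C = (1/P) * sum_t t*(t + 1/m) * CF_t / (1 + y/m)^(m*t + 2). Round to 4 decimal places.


Answer: Convexity = 38.6784

Derivation:
Coupon per period c = face * coupon_rate / m = 7.700000
Periods per year m = 1; per-period yield y/m = 0.053000
Number of cashflows N = 7
Cashflows (t years, CF_t, discount factor 1/(1+y/m)^(m*t), PV):
  t = 1.0000: CF_t = 7.700000, DF = 0.949668, PV = 7.312441
  t = 2.0000: CF_t = 7.700000, DF = 0.901869, PV = 6.944388
  t = 3.0000: CF_t = 7.700000, DF = 0.856475, PV = 6.594860
  t = 4.0000: CF_t = 7.700000, DF = 0.813367, PV = 6.262925
  t = 5.0000: CF_t = 7.700000, DF = 0.772428, PV = 5.947697
  t = 6.0000: CF_t = 7.700000, DF = 0.733550, PV = 5.648336
  t = 7.0000: CF_t = 107.700000, DF = 0.696629, PV = 75.026918
Price P = sum_t PV_t = 113.737565
Convexity numerator sum_t t*(t + 1/m) * CF_t / (1+y/m)^(m*t + 2):
  t = 1.0000: term = 13.189721
  t = 2.0000: term = 37.577553
  t = 3.0000: term = 71.372370
  t = 4.0000: term = 112.966713
  t = 5.0000: term = 160.921244
  t = 6.0000: term = 213.950372
  t = 7.0000: term = 3789.207512
Convexity = (1/P) * sum = 4399.185485 / 113.737565 = 38.678386


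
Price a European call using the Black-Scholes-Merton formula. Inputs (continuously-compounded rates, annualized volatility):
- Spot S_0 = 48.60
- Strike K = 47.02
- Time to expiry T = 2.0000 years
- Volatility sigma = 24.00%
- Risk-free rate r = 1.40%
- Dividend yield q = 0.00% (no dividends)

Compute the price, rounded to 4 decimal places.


d1 = (ln(S/K) + (r - q + 0.5*sigma^2) * T) / (sigma * sqrt(T)) = 0.34957735
d2 = d1 - sigma * sqrt(T) = 0.01016610
exp(-rT) = 0.97238837; exp(-qT) = 1.00000000
C = S_0 * exp(-qT) * N(d1) - K * exp(-rT) * N(d2)
N(d1) = 0.63667204; N(d2) = 0.50405562
C = 48.6000 * 1.00000000 * 0.63667204 - 47.0200 * 0.97238837 * 0.50405562 = 7.8960

Answer: Price = 7.8960


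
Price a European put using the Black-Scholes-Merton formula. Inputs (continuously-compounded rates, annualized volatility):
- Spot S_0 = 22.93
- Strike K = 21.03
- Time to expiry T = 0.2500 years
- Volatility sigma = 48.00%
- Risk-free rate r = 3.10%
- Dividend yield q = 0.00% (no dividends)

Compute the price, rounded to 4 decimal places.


d1 = (ln(S/K) + (r - q + 0.5*sigma^2) * T) / (sigma * sqrt(T)) = 0.51269211
d2 = d1 - sigma * sqrt(T) = 0.27269211
exp(-rT) = 0.99227995; exp(-qT) = 1.00000000
P = K * exp(-rT) * N(-d2) - S_0 * exp(-qT) * N(-d1)
N(-d1) = 0.30408335; N(-d2) = 0.39254495
P = 21.0300 * 0.99227995 * 0.39254495 - 22.9300 * 1.00000000 * 0.30408335 = 1.2189

Answer: Price = 1.2189


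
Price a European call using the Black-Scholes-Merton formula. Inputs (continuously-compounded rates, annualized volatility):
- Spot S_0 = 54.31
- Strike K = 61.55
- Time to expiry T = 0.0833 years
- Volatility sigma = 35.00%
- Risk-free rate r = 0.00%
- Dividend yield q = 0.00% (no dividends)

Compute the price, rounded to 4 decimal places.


d1 = (ln(S/K) + (r - q + 0.5*sigma^2) * T) / (sigma * sqrt(T)) = -1.18831919
d2 = d1 - sigma * sqrt(T) = -1.28933528
exp(-rT) = 1.00000000; exp(-qT) = 1.00000000
C = S_0 * exp(-qT) * N(d1) - K * exp(-rT) * N(d2)
N(d1) = 0.11735384; N(d2) = 0.09864078
C = 54.3100 * 1.00000000 * 0.11735384 - 61.5500 * 1.00000000 * 0.09864078 = 0.3021

Answer: Price = 0.3021


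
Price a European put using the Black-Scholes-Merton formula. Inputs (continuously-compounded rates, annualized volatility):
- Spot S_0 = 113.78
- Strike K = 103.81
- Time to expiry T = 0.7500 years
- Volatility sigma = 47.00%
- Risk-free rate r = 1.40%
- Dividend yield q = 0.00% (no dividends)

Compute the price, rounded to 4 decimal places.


d1 = (ln(S/K) + (r - q + 0.5*sigma^2) * T) / (sigma * sqrt(T)) = 0.45461286
d2 = d1 - sigma * sqrt(T) = 0.04758092
exp(-rT) = 0.98955493; exp(-qT) = 1.00000000
P = K * exp(-rT) * N(-d2) - S_0 * exp(-qT) * N(-d1)
N(-d1) = 0.32469389; N(-d2) = 0.48102512
P = 103.8100 * 0.98955493 * 0.48102512 - 113.7800 * 1.00000000 * 0.32469389 = 12.4700

Answer: Price = 12.4700


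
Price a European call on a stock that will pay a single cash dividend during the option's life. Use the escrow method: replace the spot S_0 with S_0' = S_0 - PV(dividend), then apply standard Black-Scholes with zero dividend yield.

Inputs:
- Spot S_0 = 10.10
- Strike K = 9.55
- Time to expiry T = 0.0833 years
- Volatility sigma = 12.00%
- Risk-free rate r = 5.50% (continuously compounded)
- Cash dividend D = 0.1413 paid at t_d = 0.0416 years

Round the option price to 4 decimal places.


Answer: Price = 0.4667

Derivation:
PV(D) = D * exp(-r * t_d) = 0.1413 * 0.99771462 = 0.14097708
S_0' = S_0 - PV(D) = 10.1000 - 0.14097708 = 9.95902292
d1 = (ln(S_0'/K) + (r + sigma^2/2)*T) / (sigma*sqrt(T)) = 1.36048258
d2 = d1 - sigma*sqrt(T) = 1.32584849
exp(-rT) = 0.99542898
N(d1) = 0.91316137; N(d2) = 0.90755506
C = S_0' * N(d1) - K * exp(-rT) * N(d2) = 9.95902292 * 0.91316137 - 9.5500 * 0.99542898 * 0.90755506 = 0.4667


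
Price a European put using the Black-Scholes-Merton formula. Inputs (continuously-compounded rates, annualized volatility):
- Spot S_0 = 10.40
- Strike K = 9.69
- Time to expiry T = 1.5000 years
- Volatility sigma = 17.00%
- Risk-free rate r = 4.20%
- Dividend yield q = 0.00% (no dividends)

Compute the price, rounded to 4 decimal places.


d1 = (ln(S/K) + (r - q + 0.5*sigma^2) * T) / (sigma * sqrt(T)) = 0.74630852
d2 = d1 - sigma * sqrt(T) = 0.53810189
exp(-rT) = 0.93894347; exp(-qT) = 1.00000000
P = K * exp(-rT) * N(-d2) - S_0 * exp(-qT) * N(-d1)
N(-d1) = 0.22774053; N(-d2) = 0.29525335
P = 9.6900 * 0.93894347 * 0.29525335 - 10.4000 * 1.00000000 * 0.22774053 = 0.3178

Answer: Price = 0.3178


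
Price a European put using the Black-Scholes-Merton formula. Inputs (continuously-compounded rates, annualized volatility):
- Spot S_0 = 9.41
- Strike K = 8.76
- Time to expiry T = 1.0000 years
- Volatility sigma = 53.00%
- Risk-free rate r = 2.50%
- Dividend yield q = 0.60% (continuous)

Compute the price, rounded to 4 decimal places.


d1 = (ln(S/K) + (r - q + 0.5*sigma^2) * T) / (sigma * sqrt(T)) = 0.43590009
d2 = d1 - sigma * sqrt(T) = -0.09409991
exp(-rT) = 0.97530991; exp(-qT) = 0.99401796
P = K * exp(-rT) * N(-d2) - S_0 * exp(-qT) * N(-d1)
N(-d1) = 0.33145461; N(-d2) = 0.53748510
P = 8.7600 * 0.97530991 * 0.53748510 - 9.4100 * 0.99401796 * 0.33145461 = 1.4918

Answer: Price = 1.4918


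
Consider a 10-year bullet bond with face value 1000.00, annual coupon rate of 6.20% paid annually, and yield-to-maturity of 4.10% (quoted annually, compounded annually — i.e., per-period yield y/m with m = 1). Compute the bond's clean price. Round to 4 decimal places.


Coupon per period c = face * coupon_rate / m = 62.000000
Periods per year m = 1; per-period yield y/m = 0.041000
Number of cashflows N = 10
Cashflows (t years, CF_t, discount factor 1/(1+y/m)^(m*t), PV):
  t = 1.0000: CF_t = 62.000000, DF = 0.960615, PV = 59.558117
  t = 2.0000: CF_t = 62.000000, DF = 0.922781, PV = 57.212408
  t = 3.0000: CF_t = 62.000000, DF = 0.886437, PV = 54.959086
  t = 4.0000: CF_t = 62.000000, DF = 0.851524, PV = 52.794511
  t = 5.0000: CF_t = 62.000000, DF = 0.817987, PV = 50.715188
  t = 6.0000: CF_t = 62.000000, DF = 0.785770, PV = 48.717760
  t = 7.0000: CF_t = 62.000000, DF = 0.754823, PV = 46.799001
  t = 8.0000: CF_t = 62.000000, DF = 0.725094, PV = 44.955813
  t = 9.0000: CF_t = 62.000000, DF = 0.696536, PV = 43.185219
  t = 10.0000: CF_t = 1062.000000, DF = 0.669103, PV = 710.586941
Price P = sum_t PV_t = 1169.484044

Answer: Price = 1169.4840


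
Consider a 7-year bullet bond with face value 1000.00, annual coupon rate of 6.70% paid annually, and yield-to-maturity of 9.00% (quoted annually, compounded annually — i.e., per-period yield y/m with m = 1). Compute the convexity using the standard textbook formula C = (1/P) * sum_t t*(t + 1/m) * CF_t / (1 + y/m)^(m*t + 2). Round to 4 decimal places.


Coupon per period c = face * coupon_rate / m = 67.000000
Periods per year m = 1; per-period yield y/m = 0.090000
Number of cashflows N = 7
Cashflows (t years, CF_t, discount factor 1/(1+y/m)^(m*t), PV):
  t = 1.0000: CF_t = 67.000000, DF = 0.917431, PV = 61.467890
  t = 2.0000: CF_t = 67.000000, DF = 0.841680, PV = 56.392560
  t = 3.0000: CF_t = 67.000000, DF = 0.772183, PV = 51.736293
  t = 4.0000: CF_t = 67.000000, DF = 0.708425, PV = 47.464489
  t = 5.0000: CF_t = 67.000000, DF = 0.649931, PV = 43.545403
  t = 6.0000: CF_t = 67.000000, DF = 0.596267, PV = 39.949911
  t = 7.0000: CF_t = 1067.000000, DF = 0.547034, PV = 583.685539
Price P = sum_t PV_t = 884.242085
Convexity numerator sum_t t*(t + 1/m) * CF_t / (1+y/m)^(m*t + 2):
  t = 1.0000: term = 103.472586
  t = 2.0000: term = 284.786935
  t = 3.0000: term = 522.544835
  t = 4.0000: term = 798.998218
  t = 5.0000: term = 1099.538832
  t = 6.0000: term = 1412.251711
  t = 7.0000: term = 27511.480682
Convexity = (1/P) * sum = 31733.073799 / 884.242085 = 35.887315

Answer: Convexity = 35.8873


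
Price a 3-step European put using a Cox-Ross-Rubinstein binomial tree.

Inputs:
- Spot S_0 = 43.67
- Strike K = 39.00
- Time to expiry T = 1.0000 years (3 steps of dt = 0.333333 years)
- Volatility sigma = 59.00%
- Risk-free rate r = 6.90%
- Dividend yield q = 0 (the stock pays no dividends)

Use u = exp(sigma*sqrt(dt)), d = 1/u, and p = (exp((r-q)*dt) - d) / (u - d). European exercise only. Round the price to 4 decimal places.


Answer: Price = V(0,0) = 6.6608

Derivation:
dt = T/N = 0.333333
u = exp(sigma*sqrt(dt)) = 1.405842; d = 1/u = 0.711317
p = (exp((r-q)*dt) - d) / (u - d) = 0.449155
Discount per step: exp(-r*dt) = 0.977262
Stock lattice S(k, i) with i counting down-moves:
  k=0: S(0,0) = 43.6700
  k=1: S(1,0) = 61.3931; S(1,1) = 31.0632
  k=2: S(2,0) = 86.3091; S(2,1) = 43.6700; S(2,2) = 22.0958
  k=3: S(3,0) = 121.3369; S(3,1) = 61.3931; S(3,2) = 31.0632; S(3,3) = 15.7171
Terminal payoffs V(N, i) = max(K - S_T, 0):
  V(3,0) = 0.000000; V(3,1) = 0.000000; V(3,2) = 7.936773; V(3,3) = 23.282867
Backward induction: V(k, i) = exp(-r*dt) * [p * V(k+1, i) + (1-p) * V(k+1, i+1)].
  V(2,0) = exp(-r*dt) * [p*0.000000 + (1-p)*0.000000] = 0.000000
  V(2,1) = exp(-r*dt) * [p*0.000000 + (1-p)*7.936773] = 4.272527
  V(2,2) = exp(-r*dt) * [p*7.936773 + (1-p)*23.282867] = 16.017426
  V(1,0) = exp(-r*dt) * [p*0.000000 + (1-p)*4.272527] = 2.299988
  V(1,1) = exp(-r*dt) * [p*4.272527 + (1-p)*16.017426] = 10.497899
  V(0,0) = exp(-r*dt) * [p*2.299988 + (1-p)*10.497899] = 6.660794


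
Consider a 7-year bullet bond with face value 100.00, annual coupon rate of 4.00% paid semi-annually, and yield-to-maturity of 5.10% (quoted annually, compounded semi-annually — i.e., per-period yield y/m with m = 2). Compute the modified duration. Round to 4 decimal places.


Coupon per period c = face * coupon_rate / m = 2.000000
Periods per year m = 2; per-period yield y/m = 0.025500
Number of cashflows N = 14
Cashflows (t years, CF_t, discount factor 1/(1+y/m)^(m*t), PV):
  t = 0.5000: CF_t = 2.000000, DF = 0.975134, PV = 1.950268
  t = 1.0000: CF_t = 2.000000, DF = 0.950886, PV = 1.901773
  t = 1.5000: CF_t = 2.000000, DF = 0.927242, PV = 1.854484
  t = 2.0000: CF_t = 2.000000, DF = 0.904185, PV = 1.808370
  t = 2.5000: CF_t = 2.000000, DF = 0.881702, PV = 1.763403
  t = 3.0000: CF_t = 2.000000, DF = 0.859777, PV = 1.719555
  t = 3.5000: CF_t = 2.000000, DF = 0.838398, PV = 1.676796
  t = 4.0000: CF_t = 2.000000, DF = 0.817551, PV = 1.635101
  t = 4.5000: CF_t = 2.000000, DF = 0.797222, PV = 1.594443
  t = 5.0000: CF_t = 2.000000, DF = 0.777398, PV = 1.554796
  t = 5.5000: CF_t = 2.000000, DF = 0.758067, PV = 1.516134
  t = 6.0000: CF_t = 2.000000, DF = 0.739217, PV = 1.478434
  t = 6.5000: CF_t = 2.000000, DF = 0.720836, PV = 1.441672
  t = 7.0000: CF_t = 102.000000, DF = 0.702912, PV = 71.696981
Price P = sum_t PV_t = 93.592210
First compute Macaulay numerator sum_t t * PV_t:
  t * PV_t at t = 0.5000: 0.975134
  t * PV_t at t = 1.0000: 1.901773
  t * PV_t at t = 1.5000: 2.781725
  t * PV_t at t = 2.0000: 3.616740
  t * PV_t at t = 2.5000: 4.408508
  t * PV_t at t = 3.0000: 5.158664
  t * PV_t at t = 3.5000: 5.868788
  t * PV_t at t = 4.0000: 6.540405
  t * PV_t at t = 4.5000: 7.174994
  t * PV_t at t = 5.0000: 7.773979
  t * PV_t at t = 5.5000: 8.338739
  t * PV_t at t = 6.0000: 8.870606
  t * PV_t at t = 6.5000: 9.370866
  t * PV_t at t = 7.0000: 501.878864
Macaulay duration D = 574.659785 / 93.592210 = 6.140039
Modified duration = D / (1 + y/m) = 6.140039 / (1 + 0.025500) = 5.987361

Answer: Modified duration = 5.9874


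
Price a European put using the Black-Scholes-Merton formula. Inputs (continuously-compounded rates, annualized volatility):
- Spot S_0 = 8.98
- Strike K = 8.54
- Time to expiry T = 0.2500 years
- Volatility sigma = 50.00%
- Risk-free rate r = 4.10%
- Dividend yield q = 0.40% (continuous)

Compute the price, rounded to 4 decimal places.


Answer: Price = 0.6319

Derivation:
d1 = (ln(S/K) + (r - q + 0.5*sigma^2) * T) / (sigma * sqrt(T)) = 0.36295550
d2 = d1 - sigma * sqrt(T) = 0.11295550
exp(-rT) = 0.98980235; exp(-qT) = 0.99900050
P = K * exp(-rT) * N(-d2) - S_0 * exp(-qT) * N(-d1)
N(-d1) = 0.35831906; N(-d2) = 0.45503292
P = 8.5400 * 0.98980235 * 0.45503292 - 8.9800 * 0.99900050 * 0.35831906 = 0.6319


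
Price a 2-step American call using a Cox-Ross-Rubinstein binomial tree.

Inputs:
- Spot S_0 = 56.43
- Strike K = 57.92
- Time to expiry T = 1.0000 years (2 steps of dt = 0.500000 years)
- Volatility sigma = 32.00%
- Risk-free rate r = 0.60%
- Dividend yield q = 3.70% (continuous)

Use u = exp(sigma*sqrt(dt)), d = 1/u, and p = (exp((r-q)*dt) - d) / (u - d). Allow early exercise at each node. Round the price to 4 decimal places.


Answer: Price = V(0,0) = 5.2477

Derivation:
dt = T/N = 0.500000
u = exp(sigma*sqrt(dt)) = 1.253919; d = 1/u = 0.797499
p = (exp((r-q)*dt) - d) / (u - d) = 0.409973
Discount per step: exp(-r*dt) = 0.997004
Stock lattice S(k, i) with i counting down-moves:
  k=0: S(0,0) = 56.4300
  k=1: S(1,0) = 70.7587; S(1,1) = 45.0029
  k=2: S(2,0) = 88.7257; S(2,1) = 56.4300; S(2,2) = 35.8898
Terminal payoffs V(N, i) = max(S_T - K, 0):
  V(2,0) = 30.805672; V(2,1) = 0.000000; V(2,2) = 0.000000
Backward induction: V(k, i) = exp(-r*dt) * [p * V(k+1, i) + (1-p) * V(k+1, i+1)]; then take max(V_cont, immediate exercise) for American.
  V(1,0) = exp(-r*dt) * [p*30.805672 + (1-p)*0.000000] = 12.591677; exercise = 12.838672; V(1,0) = max -> 12.838672
  V(1,1) = exp(-r*dt) * [p*0.000000 + (1-p)*0.000000] = 0.000000; exercise = 0.000000; V(1,1) = max -> 0.000000
  V(0,0) = exp(-r*dt) * [p*12.838672 + (1-p)*0.000000] = 5.247748; exercise = 0.000000; V(0,0) = max -> 5.247748
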